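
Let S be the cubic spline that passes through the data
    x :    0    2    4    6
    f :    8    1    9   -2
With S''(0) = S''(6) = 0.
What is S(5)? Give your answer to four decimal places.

Let m_i = S''(x_i). Step sizes h_i = 2, 2, 2; slopes of the chords Δ_i = (y_(i+1) - y_i)/h_i = -7/2, 4, -11/2.
  2·m_0 + 8·m_1 + 2·m_2 = 6(Δ_1 - Δ_0) = 45
  2·m_1 + 8·m_2 + 2·m_3 = 6(Δ_2 - Δ_1) = -57
Natural end conditions: m_0 = m_3 = 0.
Solving the tridiagonal system: m_0 = 0, m_1 = 79/10, m_2 = -91/10, m_3 = 0.
On [4, 6], S(x) = 9 + 17/30·(x - 4) - 91/20·(x - 4)² + 91/120·(x - 4)³.
With (x - 4) = 1: S(5) = 231/40.

5.7750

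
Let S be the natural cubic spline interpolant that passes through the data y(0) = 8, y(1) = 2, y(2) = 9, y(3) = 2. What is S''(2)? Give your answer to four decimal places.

-27.6000

Write M_i for S''(x_i). With h_i = 1, 1, 1 and divided differences Δ_i = -6, 7, -7, the continuity of S' gives the tridiagonal system
  1·M_0 + 4·M_1 + 1·M_2 = 6(Δ_1 - Δ_0) = 78
  1·M_1 + 4·M_2 + 1·M_3 = 6(Δ_2 - Δ_1) = -84
Natural end conditions: M_0 = M_3 = 0.
Hence M_0 = 0, M_1 = 132/5, M_2 = -138/5, M_3 = 0.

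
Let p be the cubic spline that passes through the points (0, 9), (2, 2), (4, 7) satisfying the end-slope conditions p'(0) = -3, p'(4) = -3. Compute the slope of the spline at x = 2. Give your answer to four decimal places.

Put m_i = p'' at the i-th knot. Here h = (2, 2) and Δ = (-7/2, 5/2), so the interior equations h_(i-1)·m_(i-1) + 2(h_(i-1)+h_i)·m_i + h_i·m_(i+1) = 6(Δ_i − Δ_(i-1)) read
  2·m_0 + 8·m_1 + 2·m_2 = 6(Δ_1 - Δ_0) = 36
Clamped end conditions give two more equations: 2h_0·m_0 + h_0·m_1 = 6(Δ_0 - p'(0)) = -3 and h_1·m_1 + 2h_1·m_2 = 6(p'(4) - Δ_1) = -33.
Hence m_0 = -21/4, m_1 = 9, m_2 = -51/4.
On [2, 4], p'(x) = b_1 + 2c_1·(x - 2) + 3d_1·(x - 2)² with b_1 = Δ_1 - h_1(2m_1 + m_2)/6 = 3/4, c_1 = m_1/2 = 9/2, d_1 = (m_2 - m_1)/(6h_1) = -29/16. So p'(2) = 3/4.

0.7500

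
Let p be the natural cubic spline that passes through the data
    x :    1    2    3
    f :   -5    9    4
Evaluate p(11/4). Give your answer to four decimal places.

6.3633

With σ_i denoting the second derivative at x_i, h_i = 1, 1, and Δ_i = (y_(i+1) − y_i)/h_i = 14, -5:
  1·σ_0 + 4·σ_1 + 1·σ_2 = 6(Δ_1 - Δ_0) = -114
Natural end conditions: σ_0 = σ_2 = 0.
Solving the tridiagonal system: σ_0 = 0, σ_1 = -57/2, σ_2 = 0.
On [2, 3], p(x) = 9 + 9/2·(x - 2) - 57/4·(x - 2)² + 19/4·(x - 2)³.
With (x - 2) = 3/4: p(11/4) = 1629/256.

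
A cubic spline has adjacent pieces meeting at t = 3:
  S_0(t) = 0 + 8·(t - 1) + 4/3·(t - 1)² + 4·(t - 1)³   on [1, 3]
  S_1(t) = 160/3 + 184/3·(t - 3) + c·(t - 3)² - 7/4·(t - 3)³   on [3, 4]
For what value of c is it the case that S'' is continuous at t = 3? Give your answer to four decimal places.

S_0''(t) = 8/3 + 24·(t - 1), so S_0''(3) = 152/3. On the right, S_1''(3) = 2c, so c = 76/3.

25.3333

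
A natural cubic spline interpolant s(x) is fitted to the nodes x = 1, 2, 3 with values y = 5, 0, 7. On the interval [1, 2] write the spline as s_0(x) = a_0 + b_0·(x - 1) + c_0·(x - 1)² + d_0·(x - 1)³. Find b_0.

-8

With M_i denoting the second derivative at x_i, h_i = 1, 1, and Δ_i = (y_(i+1) − y_i)/h_i = -5, 7:
  1·M_0 + 4·M_1 + 1·M_2 = 6(Δ_1 - Δ_0) = 72
Natural end conditions: M_0 = M_2 = 0.
Solving: M_0 = 0, M_1 = 18, M_2 = 0.
On [1, 2], with s_0(x) = a_0 + b_0·(x - 1) + c_0·(x - 1)² + d_0·(x - 1)³: c_0 = M_0/2 = 0, d_0 = (M_1 - M_0)/(6h_0) = 3, b_0 = Δ_0 - h_0(2M_0 + M_1)/6 = -8.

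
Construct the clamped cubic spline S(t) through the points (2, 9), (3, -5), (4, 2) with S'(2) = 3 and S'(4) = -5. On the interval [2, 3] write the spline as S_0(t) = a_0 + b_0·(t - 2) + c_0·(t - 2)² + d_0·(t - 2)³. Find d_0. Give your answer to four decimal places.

Put σ_i = S'' at the i-th knot. Here h = (1, 1) and Δ = (-14, 7), so the interior equations h_(i-1)·σ_(i-1) + 2(h_(i-1)+h_i)·σ_i + h_i·σ_(i+1) = 6(Δ_i − Δ_(i-1)) read
  1·σ_0 + 4·σ_1 + 1·σ_2 = 6(Δ_1 - Δ_0) = 126
Clamped end conditions give two more equations: 2h_0·σ_0 + h_0·σ_1 = 6(Δ_0 - S'(2)) = -102 and h_1·σ_1 + 2h_1·σ_2 = 6(S'(4) - Δ_1) = -72.
Solving: σ_0 = -173/2, σ_1 = 71, σ_2 = -143/2.
On [2, 3], with S_0(t) = a_0 + b_0·(t - 2) + c_0·(t - 2)² + d_0·(t - 2)³: c_0 = σ_0/2 = -173/4, d_0 = (σ_1 - σ_0)/(6h_0) = 105/4, b_0 = Δ_0 - h_0(2σ_0 + σ_1)/6 = 3.

26.2500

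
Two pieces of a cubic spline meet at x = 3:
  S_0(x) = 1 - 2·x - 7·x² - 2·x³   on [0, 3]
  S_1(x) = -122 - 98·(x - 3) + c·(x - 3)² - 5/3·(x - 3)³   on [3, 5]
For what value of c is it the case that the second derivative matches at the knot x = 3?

-25

S_0''(x) = -14 - 12·x, so S_0''(3) = -50. On the right, S_1''(3) = 2c, so c = -25.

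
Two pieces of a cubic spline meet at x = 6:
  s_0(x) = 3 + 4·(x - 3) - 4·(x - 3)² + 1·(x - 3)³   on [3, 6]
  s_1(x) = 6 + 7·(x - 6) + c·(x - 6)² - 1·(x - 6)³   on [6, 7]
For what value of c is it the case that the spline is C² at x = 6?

s_0''(x) = -8 + 6·(x - 3), so s_0''(6) = 10. On the right, s_1''(6) = 2c, so c = 5.

5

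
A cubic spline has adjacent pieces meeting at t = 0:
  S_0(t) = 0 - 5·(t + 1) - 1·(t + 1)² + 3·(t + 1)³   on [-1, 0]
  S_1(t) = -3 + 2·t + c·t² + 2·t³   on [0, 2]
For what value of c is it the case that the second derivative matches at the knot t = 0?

8

S_0''(t) = -2 + 18·(t + 1), so S_0''(0) = 16. On the right, S_1''(0) = 2c, so c = 8.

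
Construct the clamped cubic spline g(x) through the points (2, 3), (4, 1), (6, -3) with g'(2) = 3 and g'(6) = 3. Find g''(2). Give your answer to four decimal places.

Write m_i for g''(x_i). With h_i = 2, 2 and divided differences Δ_i = -1, -2, the continuity of g' gives the tridiagonal system
  2·m_0 + 8·m_1 + 2·m_2 = 6(Δ_1 - Δ_0) = -6
Clamped end conditions give two more equations: 2h_0·m_0 + h_0·m_1 = 6(Δ_0 - g'(2)) = -24 and h_1·m_1 + 2h_1·m_2 = 6(g'(6) - Δ_1) = 30.
Solving: m_0 = -21/4, m_1 = -3/2, m_2 = 33/4.

-5.2500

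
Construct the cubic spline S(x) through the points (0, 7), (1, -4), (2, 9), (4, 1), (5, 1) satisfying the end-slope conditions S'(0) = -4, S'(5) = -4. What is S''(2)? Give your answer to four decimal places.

-32.5313

Put M_i = S'' at the i-th knot. Here h = (1, 1, 2, 1) and Δ = (-11, 13, -4, 0), so the interior equations h_(i-1)·M_(i-1) + 2(h_(i-1)+h_i)·M_i + h_i·M_(i+1) = 6(Δ_i − Δ_(i-1)) read
  1·M_0 + 4·M_1 + 1·M_2 = 6(Δ_1 - Δ_0) = 144
  1·M_1 + 6·M_2 + 2·M_3 = 6(Δ_2 - Δ_1) = -102
  2·M_2 + 6·M_3 + 1·M_4 = 6(Δ_3 - Δ_2) = 24
Clamped end conditions give two more equations: 2h_0·M_0 + h_0·M_1 = 6(Δ_0 - S'(0)) = -42 and h_3·M_3 + 2h_3·M_4 = 6(S'(5) - Δ_3) = -24.
Hence M_0 = -1575/32, M_1 = 903/16, M_2 = -1041/32, M_3 = 147/8, M_4 = -339/16.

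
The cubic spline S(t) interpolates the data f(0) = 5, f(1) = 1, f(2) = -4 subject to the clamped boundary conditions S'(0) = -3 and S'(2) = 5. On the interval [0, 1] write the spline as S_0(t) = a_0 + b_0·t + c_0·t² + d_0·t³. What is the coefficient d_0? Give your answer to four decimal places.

-2.2500

With M_i denoting the second derivative at x_i, h_i = 1, 1, and Δ_i = (y_(i+1) − y_i)/h_i = -4, -5:
  1·M_0 + 4·M_1 + 1·M_2 = 6(Δ_1 - Δ_0) = -6
Clamped end conditions give two more equations: 2h_0·M_0 + h_0·M_1 = 6(Δ_0 - S'(0)) = -6 and h_1·M_1 + 2h_1·M_2 = 6(S'(2) - Δ_1) = 60.
Forward elimination and back-substitution give M_0 = 5/2, M_1 = -11, M_2 = 71/2.
On [0, 1], with S_0(t) = a_0 + b_0·t + c_0·t² + d_0·t³: c_0 = M_0/2 = 5/4, d_0 = (M_1 - M_0)/(6h_0) = -9/4, b_0 = Δ_0 - h_0(2M_0 + M_1)/6 = -3.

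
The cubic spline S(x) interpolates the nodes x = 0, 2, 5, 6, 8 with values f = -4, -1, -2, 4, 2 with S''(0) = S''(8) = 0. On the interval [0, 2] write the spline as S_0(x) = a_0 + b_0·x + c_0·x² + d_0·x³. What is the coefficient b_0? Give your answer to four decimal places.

2.5633

Let m_i = S''(x_i). Step sizes h_i = 2, 3, 1, 2; slopes of the chords Δ_i = (y_(i+1) - y_i)/h_i = 3/2, -1/3, 6, -1.
  2·m_0 + 10·m_1 + 3·m_2 = 6(Δ_1 - Δ_0) = -11
  3·m_1 + 8·m_2 + 1·m_3 = 6(Δ_2 - Δ_1) = 38
  1·m_2 + 6·m_3 + 2·m_4 = 6(Δ_3 - Δ_2) = -42
Natural end conditions: m_0 = m_4 = 0.
Solving the tridiagonal system: m_0 = 0, m_1 = -1327/416, m_2 = 1449/208, m_3 = -3395/416, m_4 = 0.
On [0, 2], with S_0(x) = a_0 + b_0·x + c_0·x² + d_0·x³: c_0 = m_0/2 = 0, d_0 = (m_1 - m_0)/(6h_0) = -1327/4992, b_0 = Δ_0 - h_0(2m_0 + m_1)/6 = 3199/1248.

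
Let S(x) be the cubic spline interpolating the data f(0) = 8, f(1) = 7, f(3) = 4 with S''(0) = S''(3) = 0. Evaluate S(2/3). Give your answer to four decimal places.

Put m_i = S'' at the i-th knot. Here h = (1, 2) and Δ = (-1, -3/2), so the interior equations h_(i-1)·m_(i-1) + 2(h_(i-1)+h_i)·m_i + h_i·m_(i+1) = 6(Δ_i − Δ_(i-1)) read
  1·m_0 + 6·m_1 + 2·m_2 = 6(Δ_1 - Δ_0) = -3
Natural end conditions: m_0 = m_2 = 0.
Hence m_0 = 0, m_1 = -1/2, m_2 = 0.
On [0, 1], S(x) = 8 - 11/12·x + 0·x² - 1/12·x³.
With x = 2/3: S(2/3) = 1193/162.

7.3642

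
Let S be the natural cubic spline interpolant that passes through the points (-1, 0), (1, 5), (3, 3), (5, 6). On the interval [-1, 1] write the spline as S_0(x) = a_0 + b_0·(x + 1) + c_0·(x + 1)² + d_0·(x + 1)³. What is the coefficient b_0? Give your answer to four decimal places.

Write m_i for S''(x_i). With h_i = 2, 2, 2 and divided differences Δ_i = 5/2, -1, 3/2, the continuity of S' gives the tridiagonal system
  2·m_0 + 8·m_1 + 2·m_2 = 6(Δ_1 - Δ_0) = -21
  2·m_1 + 8·m_2 + 2·m_3 = 6(Δ_2 - Δ_1) = 15
Natural end conditions: m_0 = m_3 = 0.
Solving: m_0 = 0, m_1 = -33/10, m_2 = 27/10, m_3 = 0.
On [-1, 1], with S_0(x) = a_0 + b_0·(x + 1) + c_0·(x + 1)² + d_0·(x + 1)³: c_0 = m_0/2 = 0, d_0 = (m_1 - m_0)/(6h_0) = -11/40, b_0 = Δ_0 - h_0(2m_0 + m_1)/6 = 18/5.

3.6000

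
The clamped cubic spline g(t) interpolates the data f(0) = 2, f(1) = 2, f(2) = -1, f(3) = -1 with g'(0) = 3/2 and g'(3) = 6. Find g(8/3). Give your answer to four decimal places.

Let σ_i = g''(x_i). Step sizes h_i = 1, 1, 1; slopes of the chords Δ_i = (y_(i+1) - y_i)/h_i = 0, -3, 0.
  1·σ_0 + 4·σ_1 + 1·σ_2 = 6(Δ_1 - Δ_0) = -18
  1·σ_1 + 4·σ_2 + 1·σ_3 = 6(Δ_2 - Δ_1) = 18
Clamped end conditions give two more equations: 2h_0·σ_0 + h_0·σ_1 = 6(Δ_0 - g'(0)) = -9 and h_2·σ_2 + 2h_2·σ_3 = 6(g'(3) - Δ_2) = 36.
Forward elimination and back-substitution give σ_0 = -12/5, σ_1 = -21/5, σ_2 = 6/5, σ_3 = 87/5.
On [2, 3], g(t) = -1 - 33/10·(t - 2) + 3/5·(t - 2)² + 27/10·(t - 2)³.
With (t - 2) = 2/3: g(8/3) = -32/15.

-2.1333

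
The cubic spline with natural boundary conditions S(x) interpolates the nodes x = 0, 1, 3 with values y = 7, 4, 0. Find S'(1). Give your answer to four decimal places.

-2.6667

Write M_i for S''(x_i). With h_i = 1, 2 and divided differences Δ_i = -3, -2, the continuity of S' gives the tridiagonal system
  1·M_0 + 6·M_1 + 2·M_2 = 6(Δ_1 - Δ_0) = 6
Natural end conditions: M_0 = M_2 = 0.
Solving the tridiagonal system: M_0 = 0, M_1 = 1, M_2 = 0.
On [1, 3], S'(x) = b_1 + 2c_1·(x - 1) + 3d_1·(x - 1)² with b_1 = Δ_1 - h_1(2M_1 + M_2)/6 = -8/3, c_1 = M_1/2 = 1/2, d_1 = (M_2 - M_1)/(6h_1) = -1/12. So S'(1) = -8/3.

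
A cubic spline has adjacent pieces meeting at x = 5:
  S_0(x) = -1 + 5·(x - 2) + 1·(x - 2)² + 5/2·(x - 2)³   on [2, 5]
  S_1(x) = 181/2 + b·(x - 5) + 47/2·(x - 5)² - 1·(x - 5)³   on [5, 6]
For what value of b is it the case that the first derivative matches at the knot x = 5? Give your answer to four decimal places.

78.5000

S_0'(x) = 5 + 2·(x - 2) + 15/2·(x - 2)², so S_0'(5) = 157/2. On the right, S_1'(5) = b, so b = 157/2.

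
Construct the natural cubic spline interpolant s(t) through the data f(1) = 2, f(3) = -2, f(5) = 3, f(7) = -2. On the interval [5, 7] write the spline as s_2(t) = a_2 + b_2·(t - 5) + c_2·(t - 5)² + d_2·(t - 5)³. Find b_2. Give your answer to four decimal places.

0.7667

With M_i denoting the second derivative at x_i, h_i = 2, 2, 2, and Δ_i = (y_(i+1) − y_i)/h_i = -2, 5/2, -5/2:
  2·M_0 + 8·M_1 + 2·M_2 = 6(Δ_1 - Δ_0) = 27
  2·M_1 + 8·M_2 + 2·M_3 = 6(Δ_2 - Δ_1) = -30
Natural end conditions: M_0 = M_3 = 0.
Hence M_0 = 0, M_1 = 23/5, M_2 = -49/10, M_3 = 0.
On [5, 7], with s_2(t) = a_2 + b_2·(t - 5) + c_2·(t - 5)² + d_2·(t - 5)³: c_2 = M_2/2 = -49/20, d_2 = (M_3 - M_2)/(6h_2) = 49/120, b_2 = Δ_2 - h_2(2M_2 + M_3)/6 = 23/30.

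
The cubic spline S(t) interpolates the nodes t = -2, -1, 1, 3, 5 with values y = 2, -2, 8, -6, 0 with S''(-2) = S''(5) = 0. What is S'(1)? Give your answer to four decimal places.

-0.5366

With σ_i denoting the second derivative at x_i, h_i = 1, 2, 2, 2, and Δ_i = (y_(i+1) − y_i)/h_i = -4, 5, -7, 3:
  1·σ_0 + 6·σ_1 + 2·σ_2 = 6(Δ_1 - Δ_0) = 54
  2·σ_1 + 8·σ_2 + 2·σ_3 = 6(Δ_2 - Δ_1) = -72
  2·σ_2 + 8·σ_3 + 2·σ_4 = 6(Δ_3 - Δ_2) = 60
Natural end conditions: σ_0 = σ_4 = 0.
Hence σ_0 = 0, σ_1 = 579/41, σ_2 = -630/41, σ_3 = 465/41, σ_4 = 0.
On [1, 3], S'(t) = b_2 + 2c_2·(t - 1) + 3d_2·(t - 1)² with b_2 = Δ_2 - h_2(2σ_2 + σ_3)/6 = -22/41, c_2 = σ_2/2 = -315/41, d_2 = (σ_3 - σ_2)/(6h_2) = 365/164. So S'(1) = -22/41.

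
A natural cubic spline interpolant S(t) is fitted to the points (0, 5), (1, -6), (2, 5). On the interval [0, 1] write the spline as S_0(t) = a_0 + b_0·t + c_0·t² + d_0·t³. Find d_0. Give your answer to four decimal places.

5.5000

Let σ_i = S''(x_i). Step sizes h_i = 1, 1; slopes of the chords Δ_i = (y_(i+1) - y_i)/h_i = -11, 11.
  1·σ_0 + 4·σ_1 + 1·σ_2 = 6(Δ_1 - Δ_0) = 132
Natural end conditions: σ_0 = σ_2 = 0.
Forward elimination and back-substitution give σ_0 = 0, σ_1 = 33, σ_2 = 0.
On [0, 1], with S_0(t) = a_0 + b_0·t + c_0·t² + d_0·t³: c_0 = σ_0/2 = 0, d_0 = (σ_1 - σ_0)/(6h_0) = 11/2, b_0 = Δ_0 - h_0(2σ_0 + σ_1)/6 = -33/2.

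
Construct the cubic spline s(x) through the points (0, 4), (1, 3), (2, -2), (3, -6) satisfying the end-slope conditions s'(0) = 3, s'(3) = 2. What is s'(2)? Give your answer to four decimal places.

-6.3333

Put M_i = s'' at the i-th knot. Here h = (1, 1, 1) and Δ = (-1, -5, -4), so the interior equations h_(i-1)·M_(i-1) + 2(h_(i-1)+h_i)·M_i + h_i·M_(i+1) = 6(Δ_i − Δ_(i-1)) read
  1·M_0 + 4·M_1 + 1·M_2 = 6(Δ_1 - Δ_0) = -24
  1·M_1 + 4·M_2 + 1·M_3 = 6(Δ_2 - Δ_1) = 6
Clamped end conditions give two more equations: 2h_0·M_0 + h_0·M_1 = 6(Δ_0 - s'(0)) = -24 and h_2·M_2 + 2h_2·M_3 = 6(s'(3) - Δ_2) = 36.
Forward elimination and back-substitution give M_0 = -32/3, M_1 = -8/3, M_2 = -8/3, M_3 = 58/3.
On [2, 3], s'(x) = b_2 + 2c_2·(x - 2) + 3d_2·(x - 2)² with b_2 = Δ_2 - h_2(2M_2 + M_3)/6 = -19/3, c_2 = M_2/2 = -4/3, d_2 = (M_3 - M_2)/(6h_2) = 11/3. So s'(2) = -19/3.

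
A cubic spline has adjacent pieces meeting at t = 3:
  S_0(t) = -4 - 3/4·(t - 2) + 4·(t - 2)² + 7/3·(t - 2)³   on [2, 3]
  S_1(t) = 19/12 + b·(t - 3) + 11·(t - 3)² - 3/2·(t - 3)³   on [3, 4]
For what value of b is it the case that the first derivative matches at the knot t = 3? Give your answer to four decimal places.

14.2500

S_0'(t) = -3/4 + 8·(t - 2) + 7·(t - 2)², so S_0'(3) = 57/4. On the right, S_1'(3) = b, so b = 57/4.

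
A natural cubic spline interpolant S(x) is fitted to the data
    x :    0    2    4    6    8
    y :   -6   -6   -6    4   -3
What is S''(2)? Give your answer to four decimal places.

-1.5268

Put σ_i = S'' at the i-th knot. Here h = (2, 2, 2, 2) and Δ = (0, 0, 5, -7/2), so the interior equations h_(i-1)·σ_(i-1) + 2(h_(i-1)+h_i)·σ_i + h_i·σ_(i+1) = 6(Δ_i − Δ_(i-1)) read
  2·σ_0 + 8·σ_1 + 2·σ_2 = 6(Δ_1 - Δ_0) = 0
  2·σ_1 + 8·σ_2 + 2·σ_3 = 6(Δ_2 - Δ_1) = 30
  2·σ_2 + 8·σ_3 + 2·σ_4 = 6(Δ_3 - Δ_2) = -51
Natural end conditions: σ_0 = σ_4 = 0.
Solving the tridiagonal system: σ_0 = 0, σ_1 = -171/112, σ_2 = 171/28, σ_3 = -885/112, σ_4 = 0.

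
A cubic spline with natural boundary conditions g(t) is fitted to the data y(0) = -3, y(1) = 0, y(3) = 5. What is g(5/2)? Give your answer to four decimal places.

3.8281

Put M_i = g'' at the i-th knot. Here h = (1, 2) and Δ = (3, 5/2), so the interior equations h_(i-1)·M_(i-1) + 2(h_(i-1)+h_i)·M_i + h_i·M_(i+1) = 6(Δ_i − Δ_(i-1)) read
  1·M_0 + 6·M_1 + 2·M_2 = 6(Δ_1 - Δ_0) = -3
Natural end conditions: M_0 = M_2 = 0.
Hence M_0 = 0, M_1 = -1/2, M_2 = 0.
On [1, 3], g(t) = 0 + 17/6·(t - 1) - 1/4·(t - 1)² + 1/24·(t - 1)³.
With (t - 1) = 3/2: g(5/2) = 245/64.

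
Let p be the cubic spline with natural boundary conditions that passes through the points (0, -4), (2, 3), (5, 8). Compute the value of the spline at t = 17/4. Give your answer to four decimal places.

Put σ_i = p'' at the i-th knot. Here h = (2, 3) and Δ = (7/2, 5/3), so the interior equations h_(i-1)·σ_(i-1) + 2(h_(i-1)+h_i)·σ_i + h_i·σ_(i+1) = 6(Δ_i − Δ_(i-1)) read
  2·σ_0 + 10·σ_1 + 3·σ_2 = 6(Δ_1 - Δ_0) = -11
Natural end conditions: σ_0 = σ_2 = 0.
Solving: σ_0 = 0, σ_1 = -11/10, σ_2 = 0.
On [2, 5], p(t) = 3 + 83/30·(t - 2) - 11/20·(t - 2)² + 11/180·(t - 2)³.
With (t - 2) = 9/4: p(17/4) = 1827/256.

7.1367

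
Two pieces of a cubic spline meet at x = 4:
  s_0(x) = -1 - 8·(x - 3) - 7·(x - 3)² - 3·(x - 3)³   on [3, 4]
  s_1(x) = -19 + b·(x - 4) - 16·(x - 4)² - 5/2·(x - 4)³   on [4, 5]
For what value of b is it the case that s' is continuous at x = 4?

-31

s_0'(x) = -8 - 14·(x - 3) - 9·(x - 3)², so s_0'(4) = -31. On the right, s_1'(4) = b, so b = -31.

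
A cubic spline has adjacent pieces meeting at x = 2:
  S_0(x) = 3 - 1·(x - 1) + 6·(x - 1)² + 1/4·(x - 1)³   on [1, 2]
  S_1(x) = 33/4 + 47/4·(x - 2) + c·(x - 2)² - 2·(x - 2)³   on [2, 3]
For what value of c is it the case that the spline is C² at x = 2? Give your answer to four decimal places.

S_0''(x) = 12 + 3/2·(x - 1), so S_0''(2) = 27/2. On the right, S_1''(2) = 2c, so c = 27/4.

6.7500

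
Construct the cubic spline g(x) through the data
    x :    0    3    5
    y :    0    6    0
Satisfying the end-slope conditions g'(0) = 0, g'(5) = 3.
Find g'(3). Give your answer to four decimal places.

Let σ_i = g''(x_i). Step sizes h_i = 3, 2; slopes of the chords Δ_i = (y_(i+1) - y_i)/h_i = 2, -3.
  3·σ_0 + 10·σ_1 + 2·σ_2 = 6(Δ_1 - Δ_0) = -30
Clamped end conditions give two more equations: 2h_0·σ_0 + h_0·σ_1 = 6(Δ_0 - g'(0)) = 12 and h_1·σ_1 + 2h_1·σ_2 = 6(g'(5) - Δ_1) = 36.
Hence σ_0 = 28/5, σ_1 = -36/5, σ_2 = 63/5.
On [3, 5], g'(x) = b_1 + 2c_1·(x - 3) + 3d_1·(x - 3)² with b_1 = Δ_1 - h_1(2σ_1 + σ_2)/6 = -12/5, c_1 = σ_1/2 = -18/5, d_1 = (σ_2 - σ_1)/(6h_1) = 33/20. So g'(3) = -12/5.

-2.4000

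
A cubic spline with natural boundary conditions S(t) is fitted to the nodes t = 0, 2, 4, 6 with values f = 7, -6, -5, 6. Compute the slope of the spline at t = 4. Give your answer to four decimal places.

Let M_i = S''(x_i). Step sizes h_i = 2, 2, 2; slopes of the chords Δ_i = (y_(i+1) - y_i)/h_i = -13/2, 1/2, 11/2.
  2·M_0 + 8·M_1 + 2·M_2 = 6(Δ_1 - Δ_0) = 42
  2·M_1 + 8·M_2 + 2·M_3 = 6(Δ_2 - Δ_1) = 30
Natural end conditions: M_0 = M_3 = 0.
Solving: M_0 = 0, M_1 = 23/5, M_2 = 13/5, M_3 = 0.
On [4, 6], S'(t) = b_2 + 2c_2·(t - 4) + 3d_2·(t - 4)² with b_2 = Δ_2 - h_2(2M_2 + M_3)/6 = 113/30, c_2 = M_2/2 = 13/10, d_2 = (M_3 - M_2)/(6h_2) = -13/60. So S'(4) = 113/30.

3.7667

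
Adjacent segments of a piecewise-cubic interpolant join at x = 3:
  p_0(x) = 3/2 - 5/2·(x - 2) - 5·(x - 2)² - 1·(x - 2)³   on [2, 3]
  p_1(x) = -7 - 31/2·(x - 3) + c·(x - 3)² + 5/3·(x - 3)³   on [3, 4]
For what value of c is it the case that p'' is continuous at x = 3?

-8

p_0''(x) = -10 - 6·(x - 2), so p_0''(3) = -16. On the right, p_1''(3) = 2c, so c = -8.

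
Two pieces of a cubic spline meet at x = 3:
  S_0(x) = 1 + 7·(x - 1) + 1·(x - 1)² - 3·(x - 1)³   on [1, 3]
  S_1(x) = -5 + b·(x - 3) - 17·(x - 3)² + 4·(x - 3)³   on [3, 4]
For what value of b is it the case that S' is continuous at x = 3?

S_0'(x) = 7 + 2·(x - 1) - 9·(x - 1)², so S_0'(3) = -25. On the right, S_1'(3) = b, so b = -25.

-25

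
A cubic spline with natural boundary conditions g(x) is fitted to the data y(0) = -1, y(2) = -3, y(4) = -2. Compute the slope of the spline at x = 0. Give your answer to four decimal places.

-1.3750

Put M_i = g'' at the i-th knot. Here h = (2, 2) and Δ = (-1, 1/2), so the interior equations h_(i-1)·M_(i-1) + 2(h_(i-1)+h_i)·M_i + h_i·M_(i+1) = 6(Δ_i − Δ_(i-1)) read
  2·M_0 + 8·M_1 + 2·M_2 = 6(Δ_1 - Δ_0) = 9
Natural end conditions: M_0 = M_2 = 0.
Forward elimination and back-substitution give M_0 = 0, M_1 = 9/8, M_2 = 0.
On [0, 2], g'(x) = b_0 + 2c_0·x + 3d_0·x² with b_0 = Δ_0 - h_0(2M_0 + M_1)/6 = -11/8, c_0 = M_0/2 = 0, d_0 = (M_1 - M_0)/(6h_0) = 3/32. So g'(0) = -11/8.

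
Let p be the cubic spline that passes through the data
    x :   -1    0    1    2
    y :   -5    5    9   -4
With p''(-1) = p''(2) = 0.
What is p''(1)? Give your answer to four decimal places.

With M_i denoting the second derivative at x_i, h_i = 1, 1, 1, and Δ_i = (y_(i+1) − y_i)/h_i = 10, 4, -13:
  1·M_0 + 4·M_1 + 1·M_2 = 6(Δ_1 - Δ_0) = -36
  1·M_1 + 4·M_2 + 1·M_3 = 6(Δ_2 - Δ_1) = -102
Natural end conditions: M_0 = M_3 = 0.
Solving the tridiagonal system: M_0 = 0, M_1 = -14/5, M_2 = -124/5, M_3 = 0.

-24.8000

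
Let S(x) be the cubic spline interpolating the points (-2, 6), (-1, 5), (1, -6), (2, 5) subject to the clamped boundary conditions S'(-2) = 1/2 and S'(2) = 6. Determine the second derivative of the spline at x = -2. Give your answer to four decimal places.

Write σ_i for S''(x_i). With h_i = 1, 2, 1 and divided differences Δ_i = -1, -11/2, 11, the continuity of S' gives the tridiagonal system
  1·σ_0 + 6·σ_1 + 2·σ_2 = 6(Δ_1 - Δ_0) = -27
  2·σ_1 + 6·σ_2 + 1·σ_3 = 6(Δ_2 - Δ_1) = 99
Clamped end conditions give two more equations: 2h_0·σ_0 + h_0·σ_1 = 6(Δ_0 - S'(-2)) = -9 and h_2·σ_2 + 2h_2·σ_3 = 6(S'(2) - Δ_2) = -30.
Forward elimination and back-substitution give σ_0 = 11/5, σ_1 = -67/5, σ_2 = 128/5, σ_3 = -139/5.

2.2000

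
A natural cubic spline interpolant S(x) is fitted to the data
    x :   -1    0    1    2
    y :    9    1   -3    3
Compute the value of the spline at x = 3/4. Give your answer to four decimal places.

-2.8813

Write M_i for S''(x_i). With h_i = 1, 1, 1 and divided differences Δ_i = -8, -4, 6, the continuity of S' gives the tridiagonal system
  1·M_0 + 4·M_1 + 1·M_2 = 6(Δ_1 - Δ_0) = 24
  1·M_1 + 4·M_2 + 1·M_3 = 6(Δ_2 - Δ_1) = 60
Natural end conditions: M_0 = M_3 = 0.
Hence M_0 = 0, M_1 = 12/5, M_2 = 72/5, M_3 = 0.
On [0, 1], S(x) = 1 - 36/5·x + 6/5·x² + 2·x³.
With x = 3/4: S(3/4) = -461/160.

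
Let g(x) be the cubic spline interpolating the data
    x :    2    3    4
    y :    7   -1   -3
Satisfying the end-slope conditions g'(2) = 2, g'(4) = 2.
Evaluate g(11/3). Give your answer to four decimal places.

Write M_i for g''(x_i). With h_i = 1, 1 and divided differences Δ_i = -8, -2, the continuity of g' gives the tridiagonal system
  1·M_0 + 4·M_1 + 1·M_2 = 6(Δ_1 - Δ_0) = 36
Clamped end conditions give two more equations: 2h_0·M_0 + h_0·M_1 = 6(Δ_0 - g'(2)) = -60 and h_1·M_1 + 2h_1·M_2 = 6(g'(4) - Δ_1) = 24.
Solving: M_0 = -39, M_1 = 18, M_2 = 3.
On [3, 4], g(x) = -1 - 17/2·(x - 3) + 9·(x - 3)² - 5/2·(x - 3)³.
With (x - 3) = 2/3: g(11/3) = -92/27.

-3.4074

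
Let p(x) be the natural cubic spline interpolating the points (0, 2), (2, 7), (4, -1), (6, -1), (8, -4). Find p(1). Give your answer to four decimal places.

6.0402

Let M_i = p''(x_i). Step sizes h_i = 2, 2, 2, 2; slopes of the chords Δ_i = (y_(i+1) - y_i)/h_i = 5/2, -4, 0, -3/2.
  2·M_0 + 8·M_1 + 2·M_2 = 6(Δ_1 - Δ_0) = -39
  2·M_1 + 8·M_2 + 2·M_3 = 6(Δ_2 - Δ_1) = 24
  2·M_2 + 8·M_3 + 2·M_4 = 6(Δ_3 - Δ_2) = -9
Natural end conditions: M_0 = M_4 = 0.
Solving the tridiagonal system: M_0 = 0, M_1 = -345/56, M_2 = 36/7, M_3 = -135/56, M_4 = 0.
On [0, 2], p(x) = 2 + 255/56·x + 0·x² - 115/224·x³.
With x = 1: p(1) = 1353/224.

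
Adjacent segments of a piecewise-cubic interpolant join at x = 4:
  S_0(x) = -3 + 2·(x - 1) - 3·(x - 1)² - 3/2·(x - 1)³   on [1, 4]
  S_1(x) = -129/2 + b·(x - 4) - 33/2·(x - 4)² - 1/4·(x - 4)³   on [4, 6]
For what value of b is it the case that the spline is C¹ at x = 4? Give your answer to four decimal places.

-56.5000

S_0'(x) = 2 - 6·(x - 1) - 9/2·(x - 1)², so S_0'(4) = -113/2. On the right, S_1'(4) = b, so b = -113/2.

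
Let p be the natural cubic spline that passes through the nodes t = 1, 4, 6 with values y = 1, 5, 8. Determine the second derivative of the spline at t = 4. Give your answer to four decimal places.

0.1000

Put σ_i = p'' at the i-th knot. Here h = (3, 2) and Δ = (4/3, 3/2), so the interior equations h_(i-1)·σ_(i-1) + 2(h_(i-1)+h_i)·σ_i + h_i·σ_(i+1) = 6(Δ_i − Δ_(i-1)) read
  3·σ_0 + 10·σ_1 + 2·σ_2 = 6(Δ_1 - Δ_0) = 1
Natural end conditions: σ_0 = σ_2 = 0.
Solving: σ_0 = 0, σ_1 = 1/10, σ_2 = 0.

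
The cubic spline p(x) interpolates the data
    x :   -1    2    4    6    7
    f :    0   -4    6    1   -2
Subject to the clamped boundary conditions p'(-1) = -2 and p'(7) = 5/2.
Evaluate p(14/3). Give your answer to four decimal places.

Let σ_i = p''(x_i). Step sizes h_i = 3, 2, 2, 1; slopes of the chords Δ_i = (y_(i+1) - y_i)/h_i = -4/3, 5, -5/2, -3.
  3·σ_0 + 10·σ_1 + 2·σ_2 = 6(Δ_1 - Δ_0) = 38
  2·σ_1 + 8·σ_2 + 2·σ_3 = 6(Δ_2 - Δ_1) = -45
  2·σ_2 + 6·σ_3 + 1·σ_4 = 6(Δ_3 - Δ_2) = -3
Clamped end conditions give two more equations: 2h_0·σ_0 + h_0·σ_1 = 6(Δ_0 - p'(-1)) = 4 and h_3·σ_3 + 2h_3·σ_4 = 6(p'(7) - Δ_3) = 33.
Hence σ_0 = -1433/636, σ_1 = 619/106, σ_2 = -2891/424, σ_3 = -113/106, σ_4 = 3611/212.
On [4, 6], p(x) = 6 + 509/212·(x - 4) - 2891/848·(x - 4)² + 813/1696·(x - 4)³.
With (x - 4) = 2/3: p(14/3) = 5941/954.

6.2275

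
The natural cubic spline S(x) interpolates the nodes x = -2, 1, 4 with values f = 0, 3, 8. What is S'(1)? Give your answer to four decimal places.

Write M_i for S''(x_i). With h_i = 3, 3 and divided differences Δ_i = 1, 5/3, the continuity of S' gives the tridiagonal system
  3·M_0 + 12·M_1 + 3·M_2 = 6(Δ_1 - Δ_0) = 4
Natural end conditions: M_0 = M_2 = 0.
Hence M_0 = 0, M_1 = 1/3, M_2 = 0.
On [1, 4], S'(x) = b_1 + 2c_1·(x - 1) + 3d_1·(x - 1)² with b_1 = Δ_1 - h_1(2M_1 + M_2)/6 = 4/3, c_1 = M_1/2 = 1/6, d_1 = (M_2 - M_1)/(6h_1) = -1/54. So S'(1) = 4/3.

1.3333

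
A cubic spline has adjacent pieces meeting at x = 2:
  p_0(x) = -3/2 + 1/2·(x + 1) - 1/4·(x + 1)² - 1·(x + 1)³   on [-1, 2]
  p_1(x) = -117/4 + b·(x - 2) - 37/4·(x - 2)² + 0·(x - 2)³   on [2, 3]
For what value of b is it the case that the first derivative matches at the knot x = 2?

p_0'(x) = 1/2 - 1/2·(x + 1) - 3·(x + 1)², so p_0'(2) = -28. On the right, p_1'(2) = b, so b = -28.

-28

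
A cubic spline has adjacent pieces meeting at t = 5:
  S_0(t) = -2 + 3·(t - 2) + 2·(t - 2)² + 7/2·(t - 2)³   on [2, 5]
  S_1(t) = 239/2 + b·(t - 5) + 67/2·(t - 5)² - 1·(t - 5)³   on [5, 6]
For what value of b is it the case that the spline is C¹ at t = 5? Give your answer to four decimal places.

S_0'(t) = 3 + 4·(t - 2) + 21/2·(t - 2)², so S_0'(5) = 219/2. On the right, S_1'(5) = b, so b = 219/2.

109.5000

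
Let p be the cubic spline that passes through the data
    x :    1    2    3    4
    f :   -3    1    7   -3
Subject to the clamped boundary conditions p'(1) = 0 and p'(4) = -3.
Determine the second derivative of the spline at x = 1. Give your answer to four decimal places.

With M_i denoting the second derivative at x_i, h_i = 1, 1, 1, and Δ_i = (y_(i+1) − y_i)/h_i = 4, 6, -10:
  1·M_0 + 4·M_1 + 1·M_2 = 6(Δ_1 - Δ_0) = 12
  1·M_1 + 4·M_2 + 1·M_3 = 6(Δ_2 - Δ_1) = -96
Clamped end conditions give two more equations: 2h_0·M_0 + h_0·M_1 = 6(Δ_0 - p'(1)) = 24 and h_2·M_2 + 2h_2·M_3 = 6(p'(4) - Δ_2) = 42.
Solving the tridiagonal system: M_0 = 34/5, M_1 = 52/5, M_2 = -182/5, M_3 = 196/5.

6.8000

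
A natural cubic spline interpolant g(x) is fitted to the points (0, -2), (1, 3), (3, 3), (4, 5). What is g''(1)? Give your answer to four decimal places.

-6.3750

With m_i denoting the second derivative at x_i, h_i = 1, 2, 1, and Δ_i = (y_(i+1) − y_i)/h_i = 5, 0, 2:
  1·m_0 + 6·m_1 + 2·m_2 = 6(Δ_1 - Δ_0) = -30
  2·m_1 + 6·m_2 + 1·m_3 = 6(Δ_2 - Δ_1) = 12
Natural end conditions: m_0 = m_3 = 0.
Solving the tridiagonal system: m_0 = 0, m_1 = -51/8, m_2 = 33/8, m_3 = 0.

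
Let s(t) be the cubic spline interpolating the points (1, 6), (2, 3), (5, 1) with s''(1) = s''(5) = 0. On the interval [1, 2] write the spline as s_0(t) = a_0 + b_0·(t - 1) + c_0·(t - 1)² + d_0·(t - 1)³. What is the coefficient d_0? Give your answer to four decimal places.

Write M_i for s''(x_i). With h_i = 1, 3 and divided differences Δ_i = -3, -2/3, the continuity of s' gives the tridiagonal system
  1·M_0 + 8·M_1 + 3·M_2 = 6(Δ_1 - Δ_0) = 14
Natural end conditions: M_0 = M_2 = 0.
Solving: M_0 = 0, M_1 = 7/4, M_2 = 0.
On [1, 2], with s_0(t) = a_0 + b_0·(t - 1) + c_0·(t - 1)² + d_0·(t - 1)³: c_0 = M_0/2 = 0, d_0 = (M_1 - M_0)/(6h_0) = 7/24, b_0 = Δ_0 - h_0(2M_0 + M_1)/6 = -79/24.

0.2917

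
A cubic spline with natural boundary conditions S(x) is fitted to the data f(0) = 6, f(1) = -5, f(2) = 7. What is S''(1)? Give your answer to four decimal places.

Let σ_i = S''(x_i). Step sizes h_i = 1, 1; slopes of the chords Δ_i = (y_(i+1) - y_i)/h_i = -11, 12.
  1·σ_0 + 4·σ_1 + 1·σ_2 = 6(Δ_1 - Δ_0) = 138
Natural end conditions: σ_0 = σ_2 = 0.
Solving the tridiagonal system: σ_0 = 0, σ_1 = 69/2, σ_2 = 0.

34.5000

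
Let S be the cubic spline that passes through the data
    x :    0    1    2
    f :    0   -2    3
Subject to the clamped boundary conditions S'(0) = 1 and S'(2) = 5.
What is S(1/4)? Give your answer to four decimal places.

-0.2070

Put m_i = S'' at the i-th knot. Here h = (1, 1) and Δ = (-2, 5), so the interior equations h_(i-1)·m_(i-1) + 2(h_(i-1)+h_i)·m_i + h_i·m_(i+1) = 6(Δ_i − Δ_(i-1)) read
  1·m_0 + 4·m_1 + 1·m_2 = 6(Δ_1 - Δ_0) = 42
Clamped end conditions give two more equations: 2h_0·m_0 + h_0·m_1 = 6(Δ_0 - S'(0)) = -18 and h_1·m_1 + 2h_1·m_2 = 6(S'(2) - Δ_1) = 0.
Forward elimination and back-substitution give m_0 = -35/2, m_1 = 17, m_2 = -17/2.
On [0, 1], S(x) = 0 + 1·x - 35/4·x² + 23/4·x³.
With x = 1/4: S(1/4) = -53/256.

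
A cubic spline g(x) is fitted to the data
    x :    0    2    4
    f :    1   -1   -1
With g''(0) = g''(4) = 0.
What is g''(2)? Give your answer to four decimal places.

Write m_i for g''(x_i). With h_i = 2, 2 and divided differences Δ_i = -1, 0, the continuity of g' gives the tridiagonal system
  2·m_0 + 8·m_1 + 2·m_2 = 6(Δ_1 - Δ_0) = 6
Natural end conditions: m_0 = m_2 = 0.
Hence m_0 = 0, m_1 = 3/4, m_2 = 0.

0.7500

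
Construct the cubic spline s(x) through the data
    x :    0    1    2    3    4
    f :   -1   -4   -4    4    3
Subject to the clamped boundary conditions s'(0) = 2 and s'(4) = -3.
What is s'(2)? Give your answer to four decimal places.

Let M_i = s''(x_i). Step sizes h_i = 1, 1, 1, 1; slopes of the chords Δ_i = (y_(i+1) - y_i)/h_i = -3, 0, 8, -1.
  1·M_0 + 4·M_1 + 1·M_2 = 6(Δ_1 - Δ_0) = 18
  1·M_1 + 4·M_2 + 1·M_3 = 6(Δ_2 - Δ_1) = 48
  1·M_2 + 4·M_3 + 1·M_4 = 6(Δ_3 - Δ_2) = -54
Clamped end conditions give two more equations: 2h_0·M_0 + h_0·M_1 = 6(Δ_0 - s'(0)) = -30 and h_3·M_3 + 2h_3·M_4 = 6(s'(4) - Δ_3) = -12.
Forward elimination and back-substitution give M_0 = -491/28, M_1 = 71/14, M_2 = 61/4, M_3 = -253/14, M_4 = 85/28.
On [2, 3], s'(x) = b_2 + 2c_2·(x - 2) + 3d_2·(x - 2)² with b_2 = Δ_2 - h_2(2M_2 + M_3)/6 = 83/14, c_2 = M_2/2 = 61/8, d_2 = (M_3 - M_2)/(6h_2) = -311/56. So s'(2) = 83/14.

5.9286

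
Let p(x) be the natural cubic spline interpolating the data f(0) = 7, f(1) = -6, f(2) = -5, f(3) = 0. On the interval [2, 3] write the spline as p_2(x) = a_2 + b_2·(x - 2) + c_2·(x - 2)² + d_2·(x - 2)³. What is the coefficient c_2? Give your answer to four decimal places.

Put M_i = p'' at the i-th knot. Here h = (1, 1, 1) and Δ = (-13, 1, 5), so the interior equations h_(i-1)·M_(i-1) + 2(h_(i-1)+h_i)·M_i + h_i·M_(i+1) = 6(Δ_i − Δ_(i-1)) read
  1·M_0 + 4·M_1 + 1·M_2 = 6(Δ_1 - Δ_0) = 84
  1·M_1 + 4·M_2 + 1·M_3 = 6(Δ_2 - Δ_1) = 24
Natural end conditions: M_0 = M_3 = 0.
Solving: M_0 = 0, M_1 = 104/5, M_2 = 4/5, M_3 = 0.
On [2, 3], with p_2(x) = a_2 + b_2·(x - 2) + c_2·(x - 2)² + d_2·(x - 2)³: c_2 = M_2/2 = 2/5, d_2 = (M_3 - M_2)/(6h_2) = -2/15, b_2 = Δ_2 - h_2(2M_2 + M_3)/6 = 71/15.

0.4000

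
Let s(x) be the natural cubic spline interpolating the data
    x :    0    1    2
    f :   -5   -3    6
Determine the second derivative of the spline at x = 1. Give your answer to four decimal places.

10.5000

Put σ_i = s'' at the i-th knot. Here h = (1, 1) and Δ = (2, 9), so the interior equations h_(i-1)·σ_(i-1) + 2(h_(i-1)+h_i)·σ_i + h_i·σ_(i+1) = 6(Δ_i − Δ_(i-1)) read
  1·σ_0 + 4·σ_1 + 1·σ_2 = 6(Δ_1 - Δ_0) = 42
Natural end conditions: σ_0 = σ_2 = 0.
Solving: σ_0 = 0, σ_1 = 21/2, σ_2 = 0.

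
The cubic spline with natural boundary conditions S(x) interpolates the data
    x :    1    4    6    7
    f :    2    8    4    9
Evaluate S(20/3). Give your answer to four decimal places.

6.9206

Put M_i = S'' at the i-th knot. Here h = (3, 2, 1) and Δ = (2, -2, 5), so the interior equations h_(i-1)·M_(i-1) + 2(h_(i-1)+h_i)·M_i + h_i·M_(i+1) = 6(Δ_i − Δ_(i-1)) read
  3·M_0 + 10·M_1 + 2·M_2 = 6(Δ_1 - Δ_0) = -24
  2·M_1 + 6·M_2 + 1·M_3 = 6(Δ_2 - Δ_1) = 42
Natural end conditions: M_0 = M_3 = 0.
Forward elimination and back-substitution give M_0 = 0, M_1 = -57/14, M_2 = 117/14, M_3 = 0.
On [6, 7], S(x) = 4 + 31/14·(x - 6) + 117/28·(x - 6)² - 39/28·(x - 6)³.
With (x - 6) = 2/3: S(20/3) = 436/63.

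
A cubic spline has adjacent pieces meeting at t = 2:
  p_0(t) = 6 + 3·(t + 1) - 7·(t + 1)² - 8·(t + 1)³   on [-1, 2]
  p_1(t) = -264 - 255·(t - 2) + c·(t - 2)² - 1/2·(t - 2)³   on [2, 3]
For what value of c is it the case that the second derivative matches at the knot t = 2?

p_0''(t) = -14 - 48·(t + 1), so p_0''(2) = -158. On the right, p_1''(2) = 2c, so c = -79.

-79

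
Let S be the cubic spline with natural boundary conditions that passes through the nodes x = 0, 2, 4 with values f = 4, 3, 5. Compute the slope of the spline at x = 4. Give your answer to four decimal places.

Write M_i for S''(x_i). With h_i = 2, 2 and divided differences Δ_i = -1/2, 1, the continuity of S' gives the tridiagonal system
  2·M_0 + 8·M_1 + 2·M_2 = 6(Δ_1 - Δ_0) = 9
Natural end conditions: M_0 = M_2 = 0.
Hence M_0 = 0, M_1 = 9/8, M_2 = 0.
On [2, 4], S'(x) = b_1 + 2c_1·(x - 2) + 3d_1·(x - 2)² with b_1 = Δ_1 - h_1(2M_1 + M_2)/6 = 1/4, c_1 = M_1/2 = 9/16, d_1 = (M_2 - M_1)/(6h_1) = -3/32. So S'(4) = 11/8.

1.3750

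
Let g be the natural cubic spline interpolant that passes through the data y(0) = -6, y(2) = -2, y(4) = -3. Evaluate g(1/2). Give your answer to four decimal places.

Let M_i = g''(x_i). Step sizes h_i = 2, 2; slopes of the chords Δ_i = (y_(i+1) - y_i)/h_i = 2, -1/2.
  2·M_0 + 8·M_1 + 2·M_2 = 6(Δ_1 - Δ_0) = -15
Natural end conditions: M_0 = M_2 = 0.
Solving the tridiagonal system: M_0 = 0, M_1 = -15/8, M_2 = 0.
On [0, 2], g(x) = -6 + 21/8·x + 0·x² - 5/32·x³.
With x = 1/2: g(1/2) = -1205/256.

-4.7070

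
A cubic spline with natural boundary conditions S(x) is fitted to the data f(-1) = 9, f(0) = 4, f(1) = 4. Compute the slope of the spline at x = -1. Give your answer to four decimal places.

Let M_i = S''(x_i). Step sizes h_i = 1, 1; slopes of the chords Δ_i = (y_(i+1) - y_i)/h_i = -5, 0.
  1·M_0 + 4·M_1 + 1·M_2 = 6(Δ_1 - Δ_0) = 30
Natural end conditions: M_0 = M_2 = 0.
Solving: M_0 = 0, M_1 = 15/2, M_2 = 0.
On [-1, 0], S'(x) = b_0 + 2c_0·(x + 1) + 3d_0·(x + 1)² with b_0 = Δ_0 - h_0(2M_0 + M_1)/6 = -25/4, c_0 = M_0/2 = 0, d_0 = (M_1 - M_0)/(6h_0) = 5/4. So S'(-1) = -25/4.

-6.2500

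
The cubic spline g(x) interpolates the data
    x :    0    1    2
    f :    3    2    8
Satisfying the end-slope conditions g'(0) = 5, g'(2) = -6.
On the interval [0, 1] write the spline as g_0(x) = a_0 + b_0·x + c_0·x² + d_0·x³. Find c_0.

Write σ_i for g''(x_i). With h_i = 1, 1 and divided differences Δ_i = -1, 6, the continuity of g' gives the tridiagonal system
  1·σ_0 + 4·σ_1 + 1·σ_2 = 6(Δ_1 - Δ_0) = 42
Clamped end conditions give two more equations: 2h_0·σ_0 + h_0·σ_1 = 6(Δ_0 - g'(0)) = -36 and h_1·σ_1 + 2h_1·σ_2 = 6(g'(2) - Δ_1) = -72.
Hence σ_0 = -34, σ_1 = 32, σ_2 = -52.
On [0, 1], with g_0(x) = a_0 + b_0·x + c_0·x² + d_0·x³: c_0 = σ_0/2 = -17, d_0 = (σ_1 - σ_0)/(6h_0) = 11, b_0 = Δ_0 - h_0(2σ_0 + σ_1)/6 = 5.

-17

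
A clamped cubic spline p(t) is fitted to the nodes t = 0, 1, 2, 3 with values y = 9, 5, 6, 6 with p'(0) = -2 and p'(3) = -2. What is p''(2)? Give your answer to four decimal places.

-3.2000

Let m_i = p''(x_i). Step sizes h_i = 1, 1, 1; slopes of the chords Δ_i = (y_(i+1) - y_i)/h_i = -4, 1, 0.
  1·m_0 + 4·m_1 + 1·m_2 = 6(Δ_1 - Δ_0) = 30
  1·m_1 + 4·m_2 + 1·m_3 = 6(Δ_2 - Δ_1) = -6
Clamped end conditions give two more equations: 2h_0·m_0 + h_0·m_1 = 6(Δ_0 - p'(0)) = -12 and h_2·m_2 + 2h_2·m_3 = 6(p'(3) - Δ_2) = -12.
Solving: m_0 = -58/5, m_1 = 56/5, m_2 = -16/5, m_3 = -22/5.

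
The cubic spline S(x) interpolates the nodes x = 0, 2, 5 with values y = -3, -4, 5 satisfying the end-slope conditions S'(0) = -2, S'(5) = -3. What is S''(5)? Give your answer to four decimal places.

With M_i denoting the second derivative at x_i, h_i = 2, 3, and Δ_i = (y_(i+1) − y_i)/h_i = -1/2, 3:
  2·M_0 + 10·M_1 + 3·M_2 = 6(Δ_1 - Δ_0) = 21
Clamped end conditions give two more equations: 2h_0·M_0 + h_0·M_1 = 6(Δ_0 - S'(0)) = 9 and h_1·M_1 + 2h_1·M_2 = 6(S'(5) - Δ_1) = -36.
Forward elimination and back-substitution give M_0 = -1/20, M_1 = 23/5, M_2 = -83/10.

-8.3000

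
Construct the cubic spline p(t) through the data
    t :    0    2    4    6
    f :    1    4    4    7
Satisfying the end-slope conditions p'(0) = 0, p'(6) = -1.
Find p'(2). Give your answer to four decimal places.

0.8333

Write M_i for p''(x_i). With h_i = 2, 2, 2 and divided differences Δ_i = 3/2, 0, 3/2, the continuity of p' gives the tridiagonal system
  2·M_0 + 8·M_1 + 2·M_2 = 6(Δ_1 - Δ_0) = -9
  2·M_1 + 8·M_2 + 2·M_3 = 6(Δ_2 - Δ_1) = 9
Clamped end conditions give two more equations: 2h_0·M_0 + h_0·M_1 = 6(Δ_0 - p'(0)) = 9 and h_2·M_2 + 2h_2·M_3 = 6(p'(6) - Δ_2) = -15.
Solving the tridiagonal system: M_0 = 11/3, M_1 = -17/6, M_2 = 19/6, M_3 = -16/3.
On [2, 4], p'(t) = b_1 + 2c_1·(t - 2) + 3d_1·(t - 2)² with b_1 = Δ_1 - h_1(2M_1 + M_2)/6 = 5/6, c_1 = M_1/2 = -17/12, d_1 = (M_2 - M_1)/(6h_1) = 1/2. So p'(2) = 5/6.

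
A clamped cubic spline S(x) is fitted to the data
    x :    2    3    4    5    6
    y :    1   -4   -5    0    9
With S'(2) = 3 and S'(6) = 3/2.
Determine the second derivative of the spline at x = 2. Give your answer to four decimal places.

-30.4821

With M_i denoting the second derivative at x_i, h_i = 1, 1, 1, 1, and Δ_i = (y_(i+1) − y_i)/h_i = -5, -1, 5, 9:
  1·M_0 + 4·M_1 + 1·M_2 = 6(Δ_1 - Δ_0) = 24
  1·M_1 + 4·M_2 + 1·M_3 = 6(Δ_2 - Δ_1) = 36
  1·M_2 + 4·M_3 + 1·M_4 = 6(Δ_3 - Δ_2) = 24
Clamped end conditions give two more equations: 2h_0·M_0 + h_0·M_1 = 6(Δ_0 - S'(2)) = -48 and h_3·M_3 + 2h_3·M_4 = 6(S'(6) - Δ_3) = -45.
Forward elimination and back-substitution give M_0 = -1707/56, M_1 = 363/28, M_2 = 21/8, M_3 = 351/28, M_4 = -1611/56.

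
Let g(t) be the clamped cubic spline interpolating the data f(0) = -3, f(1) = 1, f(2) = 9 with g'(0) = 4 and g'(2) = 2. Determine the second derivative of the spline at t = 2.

-25

Write M_i for g''(x_i). With h_i = 1, 1 and divided differences Δ_i = 4, 8, the continuity of g' gives the tridiagonal system
  1·M_0 + 4·M_1 + 1·M_2 = 6(Δ_1 - Δ_0) = 24
Clamped end conditions give two more equations: 2h_0·M_0 + h_0·M_1 = 6(Δ_0 - g'(0)) = 0 and h_1·M_1 + 2h_1·M_2 = 6(g'(2) - Δ_1) = -36.
Forward elimination and back-substitution give M_0 = -7, M_1 = 14, M_2 = -25.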